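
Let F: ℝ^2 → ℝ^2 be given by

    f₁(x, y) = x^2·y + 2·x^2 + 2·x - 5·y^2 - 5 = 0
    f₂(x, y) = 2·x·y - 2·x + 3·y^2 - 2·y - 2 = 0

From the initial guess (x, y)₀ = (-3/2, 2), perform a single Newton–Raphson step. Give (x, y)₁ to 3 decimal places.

At (-3/2, 2): F = (-19.000, 3.000).
Jacobian J = [[2·x·y + 4·x + 2, x^2 - 10·y], [2·y - 2, 2·x + 6·y - 2]].
At the point, J = [[-10.000, -17.750], [2.000, 7.000]] (det J = -34.500).
Solving J·Δ = −F gives Δ = (-2.312, 0.232).
Then the next iterate is (x, y)₁ = (-3.812, 2.232).

(-3.812, 2.232)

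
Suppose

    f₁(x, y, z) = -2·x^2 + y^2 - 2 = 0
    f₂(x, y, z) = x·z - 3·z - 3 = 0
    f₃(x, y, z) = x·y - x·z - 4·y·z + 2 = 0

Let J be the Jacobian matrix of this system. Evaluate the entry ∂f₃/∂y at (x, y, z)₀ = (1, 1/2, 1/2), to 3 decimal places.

-1.000

∂f₃/∂y = x - 4·z.
At (1, 1/2, 1/2) this is -1.000.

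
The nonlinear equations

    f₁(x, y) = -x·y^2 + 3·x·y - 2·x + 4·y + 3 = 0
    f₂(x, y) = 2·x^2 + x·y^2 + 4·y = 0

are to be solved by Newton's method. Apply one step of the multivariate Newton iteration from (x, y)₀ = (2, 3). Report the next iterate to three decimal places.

(-124.000, 134.500)

At (2, 3): F = (11.000, 38.000).
Jacobian J = [[-y^2 + 3·y - 2, -2·x·y + 3·x + 4], [4·x + y^2, 2·x·y + 4]].
At the point, J = [[-2.000, -2.000], [17.000, 16.000]] (det J = 2.000).
Solving J·Δ = −F gives Δ = (-126.000, 131.500).
Then the next iterate is (x, y)₁ = (-124.000, 134.500).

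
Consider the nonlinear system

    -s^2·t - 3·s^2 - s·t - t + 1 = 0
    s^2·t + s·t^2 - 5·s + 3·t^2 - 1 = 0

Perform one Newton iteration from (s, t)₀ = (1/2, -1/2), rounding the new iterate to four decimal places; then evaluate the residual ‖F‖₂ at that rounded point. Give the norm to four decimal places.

59.2186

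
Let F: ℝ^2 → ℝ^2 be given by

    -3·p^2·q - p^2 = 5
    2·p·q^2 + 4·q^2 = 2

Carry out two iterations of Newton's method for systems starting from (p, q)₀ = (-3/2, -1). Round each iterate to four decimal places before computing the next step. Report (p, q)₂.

At (-3/2, -1): F = (-0.5000, -1.0000).
Jacobian J = [[-6·p·q - 2·p, -3·p^2], [2·q^2, 4·p·q + 8·q]].
At the point, J = [[-6.0000, -6.7500], [2.0000, -2.0000]] (det J = 25.5000).
Solving J·Δ = −F gives Δ = (0.2255, -0.2745).
Then the next iterate is (p, q)₁ = (-1.2745, -1.2745).
Round to (-1.2745, -1.2745) and repeat: F = (-0.413647, 0.356932), J = [[-7.197102, -4.873051], [3.248700, -3.698599]].
Δ = (-0.0770, 0.0289), so (p, q)₂ = (-1.3515, -1.2456).

(-1.3515, -1.2456)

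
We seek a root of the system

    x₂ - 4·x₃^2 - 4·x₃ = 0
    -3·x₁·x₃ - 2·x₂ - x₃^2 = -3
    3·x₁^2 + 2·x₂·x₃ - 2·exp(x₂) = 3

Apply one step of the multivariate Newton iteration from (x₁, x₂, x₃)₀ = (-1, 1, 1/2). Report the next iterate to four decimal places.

(-4.7831, 5.2427, 0.7803)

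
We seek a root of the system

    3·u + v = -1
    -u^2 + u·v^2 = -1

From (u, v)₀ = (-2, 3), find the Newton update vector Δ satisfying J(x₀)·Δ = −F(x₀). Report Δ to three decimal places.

(0.918, -0.755)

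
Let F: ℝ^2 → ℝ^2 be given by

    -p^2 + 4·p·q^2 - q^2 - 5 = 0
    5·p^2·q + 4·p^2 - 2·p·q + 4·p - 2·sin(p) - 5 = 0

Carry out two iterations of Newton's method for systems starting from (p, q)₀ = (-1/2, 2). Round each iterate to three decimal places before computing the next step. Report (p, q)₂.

At (-1/2, 2): F = (-17.250, -0.54115).
Jacobian J = [[-2·p + 4·q^2, 8·p·q - 2·q], [10·p·q + 8·p - 2·q - 2·cos(p) + 4, 5·p^2 - 2·p]].
At the point, J = [[17.000, -12.000], [-15.75517, 2.250]] (det J = -150.81198).
Solving J·Δ = −F gives Δ = (-0.300, -1.863).
Then the next iterate is (p, q)₁ = (-0.800, 0.137).
Round to (-0.800, 0.137) and repeat: F = (-5.71883, -3.54769), J = [[1.67508, -1.15080], [-5.16341, 4.800]].
Δ = (15.028, 16.905), so (p, q)₂ = (14.228, 17.042).

(14.228, 17.042)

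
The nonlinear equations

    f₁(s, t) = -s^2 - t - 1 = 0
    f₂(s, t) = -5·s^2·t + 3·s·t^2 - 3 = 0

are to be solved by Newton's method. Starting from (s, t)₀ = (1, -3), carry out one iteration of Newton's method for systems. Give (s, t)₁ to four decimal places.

At (1, -3): F = (1.0000, 39.0000).
Jacobian J = [[-2·s, -1], [-10·s·t + 3·t^2, -5·s^2 + 6·s·t]].
At the point, J = [[-2.0000, -1.0000], [57.0000, -23.0000]] (det J = 103.0000).
Solving J·Δ = −F gives Δ = (-0.1553, 1.3107).
Then the next iterate is (s, t)₁ = (0.8447, -1.6893).

(0.8447, -1.6893)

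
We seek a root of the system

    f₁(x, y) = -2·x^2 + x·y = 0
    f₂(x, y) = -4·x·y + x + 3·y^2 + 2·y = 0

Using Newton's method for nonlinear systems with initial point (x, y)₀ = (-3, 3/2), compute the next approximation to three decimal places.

(-1.500, 0.750)

At (-3, 3/2): F = (-22.500, 24.750).
Jacobian J = [[-4·x + y, x], [-4·y + 1, -4·x + 6·y + 2]].
At the point, J = [[13.500, -3.000], [-5.000, 23.000]] (det J = 295.500).
Solving J·Δ = −F gives Δ = (1.500, -0.750).
Then the next iterate is (x, y)₁ = (-1.500, 0.750).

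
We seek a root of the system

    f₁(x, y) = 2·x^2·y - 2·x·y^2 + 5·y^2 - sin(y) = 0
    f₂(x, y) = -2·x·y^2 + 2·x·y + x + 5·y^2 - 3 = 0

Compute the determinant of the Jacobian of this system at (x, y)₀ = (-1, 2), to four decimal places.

J = [[4·x·y - 2·y^2, 2·x^2 - 4·x·y + 10·y - cos(y)], [-2·y^2 + 2·y + 1, -4·x·y + 2·x + 10·y]].
At the point, J = [[-16.0000, 30.416147], [-3.0000, 26.0000]].
det J = -324.7516.

-324.7516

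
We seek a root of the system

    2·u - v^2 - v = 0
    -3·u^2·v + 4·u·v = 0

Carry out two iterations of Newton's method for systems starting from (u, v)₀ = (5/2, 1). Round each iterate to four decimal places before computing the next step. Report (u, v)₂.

(1.3512, 1.2204)

At (5/2, 1): F = (3.0000, -8.7500).
Jacobian J = [[2, -2·v - 1], [-6·u·v + 4·v, -3·u^2 + 4·u]].
At the point, J = [[2.0000, -3.0000], [-11.0000, -8.7500]] (det J = -50.5000).
Solving J·Δ = −F gives Δ = (-1.0396, 0.3069).
Then the next iterate is (u, v)₁ = (1.4604, 1.3069).
Round to (1.4604, 1.3069) and repeat: F = (-0.094088, -0.727557), J = [[2.0000, -3.6138], [-6.223981, -0.556704]].
Δ = (-0.1092, -0.0865), so (u, v)₂ = (1.3512, 1.2204).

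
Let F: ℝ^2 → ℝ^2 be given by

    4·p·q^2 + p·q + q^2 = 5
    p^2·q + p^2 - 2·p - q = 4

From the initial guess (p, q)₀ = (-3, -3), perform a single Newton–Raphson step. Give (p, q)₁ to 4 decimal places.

(-2.8388, -1.5765)

At (-3, -3): F = (-95.0000, -13.0000).
Jacobian J = [[4·q^2 + q, 8·p·q + p + 2·q], [2·p·q + 2·p - 2, p^2 - 1]].
At the point, J = [[33.0000, 63.0000], [10.0000, 8.0000]] (det J = -366.0000).
Solving J·Δ = −F gives Δ = (0.1612, 1.4235).
Then the next iterate is (p, q)₁ = (-2.8388, -1.5765).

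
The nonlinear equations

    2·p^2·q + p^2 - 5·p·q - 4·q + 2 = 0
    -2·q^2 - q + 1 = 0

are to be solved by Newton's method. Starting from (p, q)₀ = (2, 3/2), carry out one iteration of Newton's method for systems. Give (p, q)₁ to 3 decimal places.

At (2, 3/2): F = (-3.000, -5.000).
Jacobian J = [[4·p·q + 2·p - 5·q, 2·p^2 - 5·p - 4], [0, -4·q - 1]].
At the point, J = [[8.500, -6.000], [0.000, -7.000]] (det J = -59.500).
Solving J·Δ = −F gives Δ = (-0.151, -0.714).
Then the next iterate is (p, q)₁ = (1.849, 0.786).

(1.849, 0.786)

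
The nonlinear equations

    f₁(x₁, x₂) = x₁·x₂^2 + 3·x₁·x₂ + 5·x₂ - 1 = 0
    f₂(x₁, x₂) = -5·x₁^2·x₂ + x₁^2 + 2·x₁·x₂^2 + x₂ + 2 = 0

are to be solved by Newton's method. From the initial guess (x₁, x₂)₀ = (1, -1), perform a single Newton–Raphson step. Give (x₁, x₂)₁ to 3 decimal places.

At (1, -1): F = (-8.000, 9.000).
Jacobian J = [[x₂^2 + 3·x₂, 2·x₁·x₂ + 3·x₁ + 5], [-10·x₁·x₂ + 2·x₁ + 2·x₂^2, -5·x₁^2 + 4·x₁·x₂ + 1]].
At the point, J = [[-2.000, 6.000], [14.000, -8.000]] (det J = -68.000).
Solving J·Δ = −F gives Δ = (0.147, 1.382).
Then the next iterate is (x₁, x₂)₁ = (1.147, 0.382).

(1.147, 0.382)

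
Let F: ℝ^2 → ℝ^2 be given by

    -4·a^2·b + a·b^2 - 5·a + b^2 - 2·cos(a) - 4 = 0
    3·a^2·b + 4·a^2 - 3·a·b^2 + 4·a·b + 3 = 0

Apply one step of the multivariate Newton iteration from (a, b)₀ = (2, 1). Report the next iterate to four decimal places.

(1.1653, -0.0991)

At (2, 1): F = (-26.167706, 33.0000).
Jacobian J = [[-8·a·b + b^2 + 2·sin(a) - 5, -4·a^2 + 2·a·b + 2·b], [6·a·b + 8·a - 3·b^2 + 4·b, 3·a^2 - 6·a·b + 4·a]].
At the point, J = [[-18.181405, -10.0000], [29.0000, 8.0000]] (det J = 144.548759).
Solving J·Δ = −F gives Δ = (-0.8347, -1.0991).
Then the next iterate is (a, b)₁ = (1.1653, -0.0991).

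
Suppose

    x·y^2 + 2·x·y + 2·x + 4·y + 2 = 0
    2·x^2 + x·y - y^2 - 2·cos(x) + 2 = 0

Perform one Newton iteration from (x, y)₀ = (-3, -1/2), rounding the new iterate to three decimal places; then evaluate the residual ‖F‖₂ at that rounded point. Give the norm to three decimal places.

3.197

At (-3, -1/2): F = (-3.750, 23.22998).
Jacobian J = [[y^2 + 2·y + 2, 2·x·y + 2·x + 4], [4·x + y + 2·sin(x), x - 2·y]].
At the point, J = [[1.250, 1.000], [-12.78224, -2.000]] (det J = 10.28224).
Solving J·Δ = −F gives Δ = (1.530, 1.838).
Then the next iterate is (x, y)₁ = (-1.470, 1.338).
Re-evaluating at (-1.470, 1.338): F = (-2.15338, 2.36344), so ‖F‖₂ = 3.197.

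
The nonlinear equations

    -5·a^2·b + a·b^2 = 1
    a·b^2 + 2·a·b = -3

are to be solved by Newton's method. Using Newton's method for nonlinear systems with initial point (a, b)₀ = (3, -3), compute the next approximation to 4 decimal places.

At (3, -3): F = (161.0000, 12.0000).
Jacobian J = [[-10·a·b + b^2, -5·a^2 + 2·a·b], [b^2 + 2·b, 2·a·b + 2·a]].
At the point, J = [[99.0000, -63.0000], [3.0000, -12.0000]] (det J = -999.0000).
Solving J·Δ = −F gives Δ = (-1.1772, 0.7057).
Then the next iterate is (a, b)₁ = (1.8228, -2.2943).

(1.8228, -2.2943)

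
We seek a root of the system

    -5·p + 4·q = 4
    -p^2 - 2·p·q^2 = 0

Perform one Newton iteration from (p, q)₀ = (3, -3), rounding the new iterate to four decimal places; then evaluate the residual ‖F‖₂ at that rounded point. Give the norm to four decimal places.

At (3, -3): F = (-31.0000, -63.0000).
Jacobian J = [[-5, 4], [-2·p - 2·q^2, -4·p·q]].
At the point, J = [[-5.0000, 4.0000], [-24.0000, 36.0000]] (det J = -84.0000).
Solving J·Δ = −F gives Δ = (-10.2857, -5.1071).
Then the next iterate is (p, q)₁ = (-7.2857, -8.1071).
Re-evaluating at (-7.2857, -8.1071): F = (0.0001, 904.624866), so ‖F‖₂ = 904.6249.

904.6249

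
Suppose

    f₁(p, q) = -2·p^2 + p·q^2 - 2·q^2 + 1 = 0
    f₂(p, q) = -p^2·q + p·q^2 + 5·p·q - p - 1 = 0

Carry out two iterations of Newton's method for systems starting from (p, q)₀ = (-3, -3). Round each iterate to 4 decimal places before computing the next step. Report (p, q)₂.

(-0.5243, -1.4307)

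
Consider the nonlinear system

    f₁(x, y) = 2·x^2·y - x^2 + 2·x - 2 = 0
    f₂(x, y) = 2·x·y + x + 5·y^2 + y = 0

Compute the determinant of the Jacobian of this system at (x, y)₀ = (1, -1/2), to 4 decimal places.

J = [[4·x·y - 2·x + 2, 2·x^2], [2·y + 1, 2·x + 10·y + 1]].
At the point, J = [[-2.0000, 2.0000], [0.0000, -2.0000]].
det J = 4.0000.

4.0000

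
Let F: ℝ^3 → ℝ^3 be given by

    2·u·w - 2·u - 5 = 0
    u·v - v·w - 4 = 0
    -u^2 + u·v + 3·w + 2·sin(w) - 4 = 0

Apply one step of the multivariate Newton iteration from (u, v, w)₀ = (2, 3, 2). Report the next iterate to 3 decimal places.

At (2, 3, 2): F = (-1.000, -4.000, 5.81859).
Jacobian J = [[2·w - 2, 0, 2·u], [v, u - w, -v], [-2·u + v, u, 2·cos(w) + 3]].
At the point, J = [[2.000, 0.000, 4.000], [3.000, 0.000, -3.000], [-1.000, 2.000, 2.16771]] (det J = 36.000).
Solving J·Δ = −F gives Δ = (1.056, -2.080, -0.278).
Then the next iterate is (u, v, w)₁ = (3.056, 0.920, 1.722).

(3.056, 0.920, 1.722)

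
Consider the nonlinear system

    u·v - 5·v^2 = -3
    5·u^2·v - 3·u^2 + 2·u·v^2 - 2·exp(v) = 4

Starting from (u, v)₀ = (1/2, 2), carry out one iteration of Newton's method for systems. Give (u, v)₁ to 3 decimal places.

(0.872, 1.218)

At (1/2, 2): F = (-16.000, -13.02811).
Jacobian J = [[v, u - 10·v], [10·u·v - 6·u + 2·v^2, 5·u^2 + 4·u·v - 2·exp(v)]].
At the point, J = [[2.000, -19.500], [15.000, -9.52811]] (det J = 273.44378).
Solving J·Δ = −F gives Δ = (0.372, -0.782).
Then the next iterate is (u, v)₁ = (0.872, 1.218).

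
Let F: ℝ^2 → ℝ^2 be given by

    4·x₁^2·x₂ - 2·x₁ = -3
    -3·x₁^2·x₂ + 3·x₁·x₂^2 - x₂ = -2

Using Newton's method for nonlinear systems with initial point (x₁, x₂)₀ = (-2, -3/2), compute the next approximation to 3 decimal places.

(-1.266, -1.447)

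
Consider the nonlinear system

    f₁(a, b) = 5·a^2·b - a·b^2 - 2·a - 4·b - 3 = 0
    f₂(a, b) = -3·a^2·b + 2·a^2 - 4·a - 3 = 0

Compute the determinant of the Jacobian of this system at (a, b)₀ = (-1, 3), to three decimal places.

53.000

J = [[10·a·b - b^2 - 2, 5·a^2 - 2·a·b - 4], [-6·a·b + 4·a - 4, -3·a^2]].
At the point, J = [[-41.000, 7.000], [10.000, -3.000]].
det J = 53.000.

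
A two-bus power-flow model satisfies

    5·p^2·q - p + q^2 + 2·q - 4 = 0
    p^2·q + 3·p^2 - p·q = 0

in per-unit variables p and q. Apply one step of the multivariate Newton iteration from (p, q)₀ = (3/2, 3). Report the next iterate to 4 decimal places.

(0.9494, 2.0117)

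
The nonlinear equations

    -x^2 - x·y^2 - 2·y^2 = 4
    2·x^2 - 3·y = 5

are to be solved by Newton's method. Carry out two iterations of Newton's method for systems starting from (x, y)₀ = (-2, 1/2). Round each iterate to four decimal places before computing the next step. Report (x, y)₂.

(0.6563, -1.5619)

At (-2, 1/2): F = (-8.0000, 1.5000).
Jacobian J = [[-2·x - y^2, -2·x·y - 4·y], [4·x, -3]].
At the point, J = [[3.7500, 0.0000], [-8.0000, -3.0000]] (det J = -11.2500).
Solving J·Δ = −F gives Δ = (2.1333, -5.1889).
Then the next iterate is (x, y)₁ = (0.1333, -4.6889).
Round to (0.1333, -4.6889) and repeat: F = (-50.920040, 9.102238), J = [[-22.252383, 20.005661], [0.5332, -3.0000]].
Δ = (0.5230, 3.1270), so (x, y)₂ = (0.6563, -1.5619).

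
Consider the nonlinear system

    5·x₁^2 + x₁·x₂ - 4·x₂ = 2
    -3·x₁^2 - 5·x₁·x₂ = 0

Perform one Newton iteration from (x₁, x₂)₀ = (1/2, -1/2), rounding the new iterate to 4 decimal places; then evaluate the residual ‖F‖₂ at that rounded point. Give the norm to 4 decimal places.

0.0513

At (1/2, -1/2): F = (1.0000, 0.5000).
Jacobian J = [[10·x₁ + x₂, x₁ - 4], [-6·x₁ - 5·x₂, -5·x₁]].
At the point, J = [[4.5000, -3.5000], [-0.5000, -2.5000]] (det J = -13.0000).
Solving J·Δ = −F gives Δ = (-0.0577, 0.2115).
Then the next iterate is (x₁, x₂)₁ = (0.4423, -0.2885).
Re-evaluating at (0.4423, -0.2885): F = (0.004543, 0.051130), so ‖F‖₂ = 0.0513.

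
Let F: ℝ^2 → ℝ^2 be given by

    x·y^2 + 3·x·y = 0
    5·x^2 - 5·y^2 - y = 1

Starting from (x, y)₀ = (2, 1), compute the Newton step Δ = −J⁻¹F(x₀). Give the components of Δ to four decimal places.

(-0.8934, -0.4426)

At (2, 1): F = (8.0000, 13.0000).
Jacobian J = [[y^2 + 3·y, 2·x·y + 3·x], [10·x, -10·y - 1]].
At the point, J = [[4.0000, 10.0000], [20.0000, -11.0000]] (det J = -244.0000).
Solving J·Δ = −F gives Δ = (-0.8934, -0.4426).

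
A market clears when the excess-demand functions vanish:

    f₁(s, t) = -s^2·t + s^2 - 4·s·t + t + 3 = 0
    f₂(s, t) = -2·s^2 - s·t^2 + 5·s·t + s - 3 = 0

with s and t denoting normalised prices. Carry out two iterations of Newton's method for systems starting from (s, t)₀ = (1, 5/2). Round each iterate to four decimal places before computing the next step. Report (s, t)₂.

(0.4632, 2.6364)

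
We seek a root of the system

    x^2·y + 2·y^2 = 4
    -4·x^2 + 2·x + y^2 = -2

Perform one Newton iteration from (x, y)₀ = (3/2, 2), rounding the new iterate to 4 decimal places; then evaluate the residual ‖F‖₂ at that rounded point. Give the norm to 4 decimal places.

1.5495

At (3/2, 2): F = (8.5000, 0.0000).
Jacobian J = [[2·x·y, x^2 + 4·y], [-8·x + 2, 2·y]].
At the point, J = [[6.0000, 10.2500], [-10.0000, 4.0000]] (det J = 126.5000).
Solving J·Δ = −F gives Δ = (-0.2688, -0.6719).
Then the next iterate is (x, y)₁ = (1.2312, 1.3281).
Re-evaluating at (1.2312, 1.3281): F = (1.540904, 0.162836), so ‖F‖₂ = 1.5495.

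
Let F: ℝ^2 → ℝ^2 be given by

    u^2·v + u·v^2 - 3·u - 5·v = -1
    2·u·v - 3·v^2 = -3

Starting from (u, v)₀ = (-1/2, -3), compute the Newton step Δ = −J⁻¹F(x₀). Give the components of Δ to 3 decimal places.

At (-1/2, -3): F = (12.250, -21.000).
Jacobian J = [[2·u·v + v^2 - 3, u^2 + 2·u·v - 5], [2·v, 2·u - 6·v]].
At the point, J = [[9.000, -1.750], [-6.000, 17.000]] (det J = 142.500).
Solving J·Δ = −F gives Δ = (-1.204, 0.811).

(-1.204, 0.811)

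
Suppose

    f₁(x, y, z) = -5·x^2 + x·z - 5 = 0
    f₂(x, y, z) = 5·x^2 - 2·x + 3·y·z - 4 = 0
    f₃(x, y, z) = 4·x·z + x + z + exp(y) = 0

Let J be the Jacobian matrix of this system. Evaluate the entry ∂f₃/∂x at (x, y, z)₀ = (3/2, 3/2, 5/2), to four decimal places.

∂f₃/∂x = 4·z + 1.
At (3/2, 3/2, 5/2) this is 11.0000.

11.0000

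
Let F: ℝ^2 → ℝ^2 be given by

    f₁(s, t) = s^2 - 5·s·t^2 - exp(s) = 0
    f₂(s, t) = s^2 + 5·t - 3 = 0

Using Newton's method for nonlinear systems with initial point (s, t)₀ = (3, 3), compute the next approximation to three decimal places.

(-1.741, 4.489)

At (3, 3): F = (-146.08554, 21.000).
Jacobian J = [[2·s - 5·t^2 - exp(s), -10·s·t], [2·s, 5]].
At the point, J = [[-59.08554, -90.000], [6.000, 5.000]] (det J = 244.57232).
Solving J·Δ = −F gives Δ = (-4.741, 1.489).
Then the next iterate is (s, t)₁ = (-1.741, 4.489).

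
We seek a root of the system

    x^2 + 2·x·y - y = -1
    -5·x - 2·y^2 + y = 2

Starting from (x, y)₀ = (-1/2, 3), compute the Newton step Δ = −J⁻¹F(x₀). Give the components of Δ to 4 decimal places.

(0.3577, -1.4808)

At (-1/2, 3): F = (-4.7500, -14.5000).
Jacobian J = [[2·x + 2·y, 2·x - 1], [-5, -4·y + 1]].
At the point, J = [[5.0000, -2.0000], [-5.0000, -11.0000]] (det J = -65.0000).
Solving J·Δ = −F gives Δ = (0.3577, -1.4808).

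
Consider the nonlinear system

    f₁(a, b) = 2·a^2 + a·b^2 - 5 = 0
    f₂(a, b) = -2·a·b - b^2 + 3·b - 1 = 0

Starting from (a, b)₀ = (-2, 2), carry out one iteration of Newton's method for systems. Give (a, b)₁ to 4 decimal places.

At (-2, 2): F = (-5.0000, 9.0000).
Jacobian J = [[4·a + b^2, 2·a·b], [-2·b, -2·a - 2·b + 3]].
At the point, J = [[-4.0000, -8.0000], [-4.0000, 3.0000]] (det J = -44.0000).
Solving J·Δ = −F gives Δ = (1.2955, -1.2727).
Then the next iterate is (a, b)₁ = (-0.7045, 0.7273).

(-0.7045, 0.7273)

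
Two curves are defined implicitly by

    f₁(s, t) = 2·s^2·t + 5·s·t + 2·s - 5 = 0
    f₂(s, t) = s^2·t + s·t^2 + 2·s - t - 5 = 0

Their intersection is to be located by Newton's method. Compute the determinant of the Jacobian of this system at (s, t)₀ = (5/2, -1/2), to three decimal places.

J = [[4·s·t + 5·t + 2, 2·s^2 + 5·s], [2·s·t + t^2 + 2, s^2 + 2·s·t - 1]].
At the point, J = [[-5.500, 25.000], [-0.250, 2.750]].
det J = -8.875.

-8.875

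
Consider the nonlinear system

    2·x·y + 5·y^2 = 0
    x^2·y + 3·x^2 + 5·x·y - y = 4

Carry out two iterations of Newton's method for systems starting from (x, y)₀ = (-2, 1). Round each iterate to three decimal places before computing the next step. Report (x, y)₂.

(-1.679, 0.677)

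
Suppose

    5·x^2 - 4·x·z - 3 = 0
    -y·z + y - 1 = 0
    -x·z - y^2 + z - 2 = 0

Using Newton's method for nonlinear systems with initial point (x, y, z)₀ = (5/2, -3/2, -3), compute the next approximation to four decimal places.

(1.0414, 0.0894, -2.5717)

At (5/2, -3/2, -3): F = (58.2500, -7.0000, 0.2500).
Jacobian J = [[10·x - 4·z, 0, -4·x], [0, -z + 1, -y], [-z, -2·y, -x + 1]].
At the point, J = [[37.0000, 0.0000, -10.0000], [0.0000, 4.0000, 1.5000], [3.0000, 3.0000, -1.5000]] (det J = -268.5000).
Solving J·Δ = −F gives Δ = (-1.4586, 1.5894, 0.4283).
Then the next iterate is (x, y, z)₁ = (1.0414, 0.0894, -2.5717).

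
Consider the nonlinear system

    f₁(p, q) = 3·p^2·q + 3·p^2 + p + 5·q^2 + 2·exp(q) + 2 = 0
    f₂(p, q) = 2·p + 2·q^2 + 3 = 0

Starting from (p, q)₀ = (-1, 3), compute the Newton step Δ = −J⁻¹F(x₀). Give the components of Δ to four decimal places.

(-0.5024, -1.4996)

At (-1, 3): F = (98.171074, 19.0000).
Jacobian J = [[6·p·q + 6·p + 1, 3·p^2 + 10·q + 2·exp(q)], [2, 4·q]].
At the point, J = [[-23.0000, 73.171074], [2.0000, 12.0000]] (det J = -422.342148).
Solving J·Δ = −F gives Δ = (-0.5024, -1.4996).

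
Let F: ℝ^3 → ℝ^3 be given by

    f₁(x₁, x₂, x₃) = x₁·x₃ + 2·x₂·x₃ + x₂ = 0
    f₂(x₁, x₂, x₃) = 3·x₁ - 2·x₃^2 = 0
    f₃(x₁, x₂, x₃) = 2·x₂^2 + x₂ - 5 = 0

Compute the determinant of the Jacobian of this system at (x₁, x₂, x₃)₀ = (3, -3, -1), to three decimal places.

55.000

J = [[x₃, 2·x₃ + 1, x₁ + 2·x₂], [3, 0, -4·x₃], [0, 4·x₂ + 1, 0]].
At the point, J = [[-1.000, -1.000, -3.000], [3.000, 0.000, 4.000], [0.000, -11.000, 0.000]].
det J = 55.000.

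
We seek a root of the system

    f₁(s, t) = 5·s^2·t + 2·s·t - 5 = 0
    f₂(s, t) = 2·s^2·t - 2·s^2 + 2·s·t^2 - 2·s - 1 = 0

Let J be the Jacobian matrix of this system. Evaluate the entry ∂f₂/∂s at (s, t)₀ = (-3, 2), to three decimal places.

∂f₂/∂s = 4·s·t - 4·s + 2·t^2 - 2.
At (-3, 2) this is -6.000.

-6.000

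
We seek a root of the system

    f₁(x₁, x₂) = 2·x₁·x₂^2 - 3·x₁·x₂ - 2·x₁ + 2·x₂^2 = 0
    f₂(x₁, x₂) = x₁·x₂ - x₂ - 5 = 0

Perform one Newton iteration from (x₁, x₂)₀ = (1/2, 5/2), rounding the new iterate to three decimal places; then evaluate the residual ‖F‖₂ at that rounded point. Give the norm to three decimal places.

7.088

At (1/2, 5/2): F = (14.000, -6.250).
Jacobian J = [[2·x₂^2 - 3·x₂ - 2, 4·x₁·x₂ - 3·x₁ + 4·x₂], [x₂, x₁ - 1]].
At the point, J = [[3.000, 13.500], [2.500, -0.500]] (det J = -35.250).
Solving J·Δ = −F gives Δ = (2.195, -1.525).
Then the next iterate is (x₁, x₂)₁ = (2.695, 0.975).
Re-evaluating at (2.695, 0.975): F = (-6.24776, -3.34738), so ‖F‖₂ = 7.088.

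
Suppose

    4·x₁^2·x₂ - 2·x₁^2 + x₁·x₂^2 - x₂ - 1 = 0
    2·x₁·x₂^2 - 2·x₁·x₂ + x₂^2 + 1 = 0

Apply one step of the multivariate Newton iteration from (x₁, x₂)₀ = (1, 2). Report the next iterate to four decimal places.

(0.9470, 1.1212)

At (1, 2): F = (7.0000, 9.0000).
Jacobian J = [[8·x₁·x₂ - 4·x₁ + x₂^2, 4·x₁^2 + 2·x₁·x₂ - 1], [2·x₂^2 - 2·x₂, 4·x₁·x₂ - 2·x₁ + 2·x₂]].
At the point, J = [[16.0000, 7.0000], [4.0000, 10.0000]] (det J = 132.0000).
Solving J·Δ = −F gives Δ = (-0.0530, -0.8788).
Then the next iterate is (x₁, x₂)₁ = (0.9470, 1.1212).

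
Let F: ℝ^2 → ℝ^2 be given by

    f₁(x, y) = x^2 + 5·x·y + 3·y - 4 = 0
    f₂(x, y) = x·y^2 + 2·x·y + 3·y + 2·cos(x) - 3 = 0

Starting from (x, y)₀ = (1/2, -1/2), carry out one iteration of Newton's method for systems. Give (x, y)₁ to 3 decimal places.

(1.848, 1.049)

At (1/2, -1/2): F = (-6.500, -3.11983).
Jacobian J = [[2·x + 5·y, 5·x + 3], [y^2 + 2·y - 2·sin(x), 2·x·y + 2·x + 3]].
At the point, J = [[-1.500, 5.500], [-1.70885, 3.500]] (det J = 4.14868).
Solving J·Δ = −F gives Δ = (1.348, 1.549).
Then the next iterate is (x, y)₁ = (1.848, 1.049).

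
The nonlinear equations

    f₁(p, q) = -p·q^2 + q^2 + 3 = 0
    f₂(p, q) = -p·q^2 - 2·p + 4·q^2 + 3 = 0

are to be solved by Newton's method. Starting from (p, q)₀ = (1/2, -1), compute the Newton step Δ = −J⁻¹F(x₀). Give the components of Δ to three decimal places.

(4.750, -1.250)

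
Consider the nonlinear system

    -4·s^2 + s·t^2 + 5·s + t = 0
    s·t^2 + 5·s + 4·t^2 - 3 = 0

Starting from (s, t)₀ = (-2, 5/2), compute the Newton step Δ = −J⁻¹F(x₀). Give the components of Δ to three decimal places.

(0.975, -1.047)

At (-2, 5/2): F = (-36.000, -0.500).
Jacobian J = [[-8·s + t^2 + 5, 2·s·t + 1], [t^2 + 5, 2·s·t + 8·t]].
At the point, J = [[27.250, -9.000], [11.250, 10.000]] (det J = 373.750).
Solving J·Δ = −F gives Δ = (0.975, -1.047).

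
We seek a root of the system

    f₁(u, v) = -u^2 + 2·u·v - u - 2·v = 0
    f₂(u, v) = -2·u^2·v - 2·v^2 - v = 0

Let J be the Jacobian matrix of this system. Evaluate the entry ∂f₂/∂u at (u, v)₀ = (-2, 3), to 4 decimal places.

24.0000

∂f₂/∂u = -4·u·v.
At (-2, 3) this is 24.0000.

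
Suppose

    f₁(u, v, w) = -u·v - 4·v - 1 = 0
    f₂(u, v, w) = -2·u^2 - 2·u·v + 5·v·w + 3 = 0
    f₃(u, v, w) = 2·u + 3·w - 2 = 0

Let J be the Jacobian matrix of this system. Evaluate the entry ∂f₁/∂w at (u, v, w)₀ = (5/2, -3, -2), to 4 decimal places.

0.0000

∂f₁/∂w = 0.
At (5/2, -3, -2) this is 0.0000.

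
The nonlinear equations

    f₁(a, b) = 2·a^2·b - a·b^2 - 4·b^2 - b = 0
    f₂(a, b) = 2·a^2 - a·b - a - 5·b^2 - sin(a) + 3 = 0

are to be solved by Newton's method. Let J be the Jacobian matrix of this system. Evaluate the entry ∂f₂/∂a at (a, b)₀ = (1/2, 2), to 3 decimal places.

-1.878

∂f₂/∂a = 4·a - b - cos(a) - 1.
At (1/2, 2) this is -1.878.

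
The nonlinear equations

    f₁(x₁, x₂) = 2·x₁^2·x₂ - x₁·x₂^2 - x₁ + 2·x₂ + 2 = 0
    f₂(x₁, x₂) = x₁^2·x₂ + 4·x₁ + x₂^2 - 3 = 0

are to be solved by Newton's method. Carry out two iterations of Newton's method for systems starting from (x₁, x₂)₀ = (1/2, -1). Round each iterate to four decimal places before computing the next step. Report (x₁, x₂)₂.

(1.0332, -0.0018)

At (1/2, -1): F = (-1.5000, -0.2500).
Jacobian J = [[4·x₁·x₂ - x₂^2 - 1, 2·x₁^2 - 2·x₁·x₂ + 2], [2·x₁·x₂ + 4, x₁^2 + 2·x₂]].
At the point, J = [[-4.0000, 3.5000], [3.0000, -1.7500]] (det J = -3.5000).
Solving J·Δ = −F gives Δ = (1.0000, 1.5714).
Then the next iterate is (x₁, x₂)₁ = (1.5000, 0.5714).
Round to (1.5000, 0.5714) and repeat: F = (3.724353, 4.612148), J = [[2.101902, 4.7858], [5.7142, 3.3928]].
Δ = (-0.4668, -0.5732), so (x₁, x₂)₂ = (1.0332, -0.0018).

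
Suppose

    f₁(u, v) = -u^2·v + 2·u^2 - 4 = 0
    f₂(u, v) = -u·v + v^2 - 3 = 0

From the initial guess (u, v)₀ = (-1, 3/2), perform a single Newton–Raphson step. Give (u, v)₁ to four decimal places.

(-3.4091, 0.4091)

At (-1, 3/2): F = (-3.5000, 0.7500).
Jacobian J = [[-2·u·v + 4·u, -u^2], [-v, -u + 2·v]].
At the point, J = [[-1.0000, -1.0000], [-1.5000, 4.0000]] (det J = -5.5000).
Solving J·Δ = −F gives Δ = (-2.4091, -1.0909).
Then the next iterate is (u, v)₁ = (-3.4091, 0.4091).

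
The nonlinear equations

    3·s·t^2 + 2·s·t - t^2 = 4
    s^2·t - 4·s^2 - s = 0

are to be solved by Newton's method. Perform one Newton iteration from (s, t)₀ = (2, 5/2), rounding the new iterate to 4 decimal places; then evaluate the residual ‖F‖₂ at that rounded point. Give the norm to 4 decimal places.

At (2, 5/2): F = (37.2500, -8.0000).
Jacobian J = [[3·t^2 + 2·t, 6·s·t + 2·s - 2·t], [2·s·t - 8·s - 1, s^2]].
At the point, J = [[23.7500, 29.0000], [-7.0000, 4.0000]] (det J = 298.0000).
Solving J·Δ = −F gives Δ = (-1.2785, -0.2374).
Then the next iterate is (s, t)₁ = (0.7215, 2.2626).
Re-evaluating at (0.7215, 2.2626): F = (5.226425, -1.625925), so ‖F‖₂ = 5.4735.

5.4735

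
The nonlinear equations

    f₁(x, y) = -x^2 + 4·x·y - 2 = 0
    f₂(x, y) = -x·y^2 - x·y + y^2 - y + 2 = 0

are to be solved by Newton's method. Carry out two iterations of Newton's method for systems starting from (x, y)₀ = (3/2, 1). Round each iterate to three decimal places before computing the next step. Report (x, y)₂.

(1.484, 0.708)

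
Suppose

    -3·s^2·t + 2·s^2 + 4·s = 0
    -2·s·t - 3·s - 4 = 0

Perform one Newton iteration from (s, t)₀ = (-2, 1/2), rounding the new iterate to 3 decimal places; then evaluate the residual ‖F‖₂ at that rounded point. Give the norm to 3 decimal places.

2.318

At (-2, 1/2): F = (-6.000, 4.000).
Jacobian J = [[-6·s·t + 4·s + 4, -3·s^2], [-2·t - 3, -2·s]].
At the point, J = [[2.000, -12.000], [-4.000, 4.000]] (det J = -40.000).
Solving J·Δ = −F gives Δ = (0.600, -0.400).
Then the next iterate is (s, t)₁ = (-1.400, 0.100).
Re-evaluating at (-1.400, 0.100): F = (-2.268, 0.480), so ‖F‖₂ = 2.318.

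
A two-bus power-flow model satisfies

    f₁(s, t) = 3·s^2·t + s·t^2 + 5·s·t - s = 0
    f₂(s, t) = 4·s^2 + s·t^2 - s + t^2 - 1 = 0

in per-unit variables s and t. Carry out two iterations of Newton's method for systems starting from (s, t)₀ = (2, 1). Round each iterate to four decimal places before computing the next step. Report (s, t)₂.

At (2, 1): F = (22.0000, 16.0000).
Jacobian J = [[6·s·t + t^2 + 5·t - 1, 3·s^2 + 2·s·t + 5·s], [8·s + t^2 - 1, 2·s·t + 2·t]].
At the point, J = [[17.0000, 26.0000], [16.0000, 6.0000]] (det J = -314.0000).
Solving J·Δ = −F gives Δ = (-0.9045, -0.2548).
Then the next iterate is (s, t)₁ = (1.0955, 0.7452).
Round to (1.0955, 0.7452) and repeat: F = (6.277678, 3.868660), J = [[8.179523, 10.710594], [8.319323, 3.123133]].
Δ = (-0.3435, -0.3238), so (s, t)₂ = (0.7520, 0.4214).

(0.7520, 0.4214)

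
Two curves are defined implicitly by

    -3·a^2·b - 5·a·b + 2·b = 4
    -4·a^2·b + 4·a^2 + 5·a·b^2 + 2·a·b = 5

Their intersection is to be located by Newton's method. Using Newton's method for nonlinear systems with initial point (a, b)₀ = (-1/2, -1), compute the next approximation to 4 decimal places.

At (-1/2, -1): F = (-7.7500, -4.5000).
Jacobian J = [[-6·a·b - 5·b, -3·a^2 - 5·a + 2], [-8·a·b + 8·a + 5·b^2 + 2·b, -4·a^2 + 10·a·b + 2·a]].
At the point, J = [[2.0000, 3.7500], [-5.0000, 3.0000]] (det J = 24.7500).
Solving J·Δ = −F gives Δ = (0.2576, 1.9293).
Then the next iterate is (a, b)₁ = (-0.2424, 0.9293).

(-0.2424, 0.9293)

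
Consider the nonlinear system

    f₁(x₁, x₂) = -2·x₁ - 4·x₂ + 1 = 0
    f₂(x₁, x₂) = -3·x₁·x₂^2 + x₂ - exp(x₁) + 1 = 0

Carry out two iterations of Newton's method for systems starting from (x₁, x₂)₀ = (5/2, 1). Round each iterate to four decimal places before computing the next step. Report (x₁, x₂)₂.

At (5/2, 1): F = (-8.0000, -17.682494).
Jacobian J = [[-2, -4], [-3·x₂^2 - exp(x₁), -6·x₁·x₂ + 1]].
At the point, J = [[-2.0000, -4.0000], [-15.182494, -14.0000]] (det J = -32.729976).
Solving J·Δ = −F gives Δ = (1.2609, -2.6305).
Then the next iterate is (x₁, x₂)₁ = (3.7609, -1.6305).
Round to (3.7609, -1.6305) and repeat: F = (0.0002, -73.612996), J = [[-2.0000, -4.0000], [-50.962688, 37.792885]].
Δ = (-1.0537, 0.5269), so (x₁, x₂)₂ = (2.7072, -1.1036).

(2.7072, -1.1036)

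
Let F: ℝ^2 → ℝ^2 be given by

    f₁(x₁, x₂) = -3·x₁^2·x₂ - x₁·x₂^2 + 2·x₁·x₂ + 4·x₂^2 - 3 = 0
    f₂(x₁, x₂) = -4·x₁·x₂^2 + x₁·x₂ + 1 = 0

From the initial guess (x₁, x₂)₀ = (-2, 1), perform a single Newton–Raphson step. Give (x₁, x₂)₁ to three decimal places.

At (-2, 1): F = (-13.000, 7.000).
Jacobian J = [[-6·x₁·x₂ - x₂^2 + 2·x₂, -3·x₁^2 - 2·x₁·x₂ + 2·x₁ + 8·x₂], [-4·x₂^2 + x₂, -8·x₁·x₂ + x₁]].
At the point, J = [[13.000, -4.000], [-3.000, 14.000]] (det J = 170.000).
Solving J·Δ = −F gives Δ = (0.906, -0.306).
Then the next iterate is (x₁, x₂)₁ = (-1.094, 0.694).

(-1.094, 0.694)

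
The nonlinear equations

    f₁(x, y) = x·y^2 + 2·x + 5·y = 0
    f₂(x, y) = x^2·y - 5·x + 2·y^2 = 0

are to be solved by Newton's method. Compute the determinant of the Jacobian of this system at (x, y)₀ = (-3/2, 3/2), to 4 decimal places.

39.8125

J = [[y^2 + 2, 2·x·y + 5], [2·x·y - 5, x^2 + 4·y]].
At the point, J = [[4.2500, 0.5000], [-9.5000, 8.2500]].
det J = 39.8125.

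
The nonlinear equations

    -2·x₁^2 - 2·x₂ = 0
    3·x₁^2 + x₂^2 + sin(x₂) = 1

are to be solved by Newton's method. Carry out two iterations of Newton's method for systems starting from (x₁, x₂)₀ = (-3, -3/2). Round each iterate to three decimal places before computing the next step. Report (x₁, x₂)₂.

(-0.944, -0.439)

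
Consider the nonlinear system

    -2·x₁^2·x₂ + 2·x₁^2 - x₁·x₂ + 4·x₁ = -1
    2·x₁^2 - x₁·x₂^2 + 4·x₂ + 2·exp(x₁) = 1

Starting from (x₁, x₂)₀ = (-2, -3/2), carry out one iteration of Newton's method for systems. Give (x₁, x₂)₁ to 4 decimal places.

At (-2, -3/2): F = (10.0000, 5.770671).
Jacobian J = [[-4·x₁·x₂ + 4·x₁ - x₂ + 4, -2·x₁^2 - x₁], [4·x₁ - x₂^2 + 2·exp(x₁), -2·x₁·x₂ + 4]].
At the point, J = [[-14.5000, -6.0000], [-9.979329, -2.0000]] (det J = -30.875977).
Solving J·Δ = −F gives Δ = (0.4736, 0.5220).
Then the next iterate is (x₁, x₂)₁ = (-1.5264, -0.9780).

(-1.5264, -0.9780)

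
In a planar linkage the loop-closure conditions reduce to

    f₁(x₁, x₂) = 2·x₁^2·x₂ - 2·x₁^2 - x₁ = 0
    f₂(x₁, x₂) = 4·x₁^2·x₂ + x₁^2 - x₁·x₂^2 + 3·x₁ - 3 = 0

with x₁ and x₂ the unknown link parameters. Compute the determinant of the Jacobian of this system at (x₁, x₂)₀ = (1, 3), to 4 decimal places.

-54.0000

J = [[4·x₁·x₂ - 4·x₁ - 1, 2·x₁^2], [8·x₁·x₂ + 2·x₁ - x₂^2 + 3, 4·x₁^2 - 2·x₁·x₂]].
At the point, J = [[7.0000, 2.0000], [20.0000, -2.0000]].
det J = -54.0000.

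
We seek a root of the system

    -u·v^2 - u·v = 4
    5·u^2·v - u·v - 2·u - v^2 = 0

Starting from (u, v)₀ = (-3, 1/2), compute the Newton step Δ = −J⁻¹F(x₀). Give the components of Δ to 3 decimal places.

(3.738, 0.759)

At (-3, 1/2): F = (-1.750, 29.750).
Jacobian J = [[-v^2 - v, -2·u·v - u], [10·u·v - v - 2, 5·u^2 - u - 2·v]].
At the point, J = [[-0.750, 6.000], [-17.500, 47.000]] (det J = 69.750).
Solving J·Δ = −F gives Δ = (3.738, 0.759).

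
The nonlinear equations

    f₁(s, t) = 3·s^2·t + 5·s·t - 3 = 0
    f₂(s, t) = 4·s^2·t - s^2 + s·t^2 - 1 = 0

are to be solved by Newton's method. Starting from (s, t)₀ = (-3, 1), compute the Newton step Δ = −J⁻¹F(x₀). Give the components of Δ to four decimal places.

(-0.0323, -0.7849)

At (-3, 1): F = (9.0000, 23.0000).
Jacobian J = [[6·s·t + 5·t, 3·s^2 + 5·s], [8·s·t - 2·s + t^2, 4·s^2 + 2·s·t]].
At the point, J = [[-13.0000, 12.0000], [-17.0000, 30.0000]] (det J = -186.0000).
Solving J·Δ = −F gives Δ = (-0.0323, -0.7849).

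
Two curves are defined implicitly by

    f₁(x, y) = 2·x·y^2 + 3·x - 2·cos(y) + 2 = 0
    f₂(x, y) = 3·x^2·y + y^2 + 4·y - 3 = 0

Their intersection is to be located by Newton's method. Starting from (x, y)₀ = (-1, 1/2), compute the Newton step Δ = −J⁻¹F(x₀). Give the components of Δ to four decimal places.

(1.0154, 0.2870)

At (-1, 1/2): F = (-3.255165, 0.7500).
Jacobian J = [[2·y^2 + 3, 4·x·y + 2·sin(y)], [6·x·y, 3·x^2 + 2·y + 4]].
At the point, J = [[3.5000, -1.041149], [-3.0000, 8.0000]] (det J = 24.876553).
Solving J·Δ = −F gives Δ = (1.0154, 0.2870).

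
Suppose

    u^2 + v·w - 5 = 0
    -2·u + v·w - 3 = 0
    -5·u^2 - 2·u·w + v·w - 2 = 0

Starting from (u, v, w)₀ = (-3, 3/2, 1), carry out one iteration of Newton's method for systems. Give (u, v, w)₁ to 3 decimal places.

(-2.750, -11.625, 7.083)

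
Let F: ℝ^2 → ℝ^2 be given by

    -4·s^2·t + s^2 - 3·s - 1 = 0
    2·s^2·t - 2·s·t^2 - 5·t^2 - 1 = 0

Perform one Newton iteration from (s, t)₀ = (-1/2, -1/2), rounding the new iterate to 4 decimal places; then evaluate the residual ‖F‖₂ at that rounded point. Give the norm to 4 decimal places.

At (-1/2, -1/2): F = (1.2500, -2.2500).
Jacobian J = [[-8·s·t + 2·s - 3, -4·s^2], [4·s·t - 2·t^2, 2·s^2 - 4·s·t - 10·t]].
At the point, J = [[-6.0000, -1.0000], [0.5000, 4.5000]] (det J = -26.5000).
Solving J·Δ = −F gives Δ = (0.1274, 0.4858).
Then the next iterate is (s, t)₁ = (-0.3726, -0.0142).
Re-evaluating at (-0.3726, -0.0142): F = (0.264516, -1.004801), so ‖F‖₂ = 1.0390.

1.0390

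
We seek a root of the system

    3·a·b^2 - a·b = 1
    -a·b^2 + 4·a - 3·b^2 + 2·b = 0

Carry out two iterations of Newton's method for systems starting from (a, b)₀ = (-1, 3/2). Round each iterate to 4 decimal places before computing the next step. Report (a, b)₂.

(1.9673, -1.3455)

At (-1, 3/2): F = (-6.2500, -5.5000).
Jacobian J = [[3·b^2 - b, 6·a·b - a], [-b^2 + 4, -2·a·b - 6·b + 2]].
At the point, J = [[5.2500, -8.0000], [1.7500, -4.0000]] (det J = -7.0000).
Solving J·Δ = −F gives Δ = (-2.7143, -2.5625).
Then the next iterate is (a, b)₁ = (-3.7143, -1.0625).
Round to (-3.7143, -1.0625) and repeat: F = (-17.525733, -16.175822), J = [[4.449219, 27.392963], [2.871094, 0.482112]].
Δ = (5.6816, -0.2830), so (a, b)₂ = (1.9673, -1.3455).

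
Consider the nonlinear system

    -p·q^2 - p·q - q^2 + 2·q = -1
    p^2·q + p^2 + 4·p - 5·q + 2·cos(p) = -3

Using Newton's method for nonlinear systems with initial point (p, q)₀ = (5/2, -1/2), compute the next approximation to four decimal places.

At (5/2, -1/2): F = (0.3750, 17.022713).
Jacobian J = [[-q^2 - q, -2·p·q - p - 2·q + 2], [2·p·q + 2·p - 2·sin(p) + 4, p^2 - 5]].
At the point, J = [[0.2500, 3.0000], [5.303056, 1.2500]] (det J = -15.596667).
Solving J·Δ = −F gives Δ = (-3.2442, 0.1454).
Then the next iterate is (p, q)₁ = (-0.7442, -0.3546).

(-0.7442, -0.3546)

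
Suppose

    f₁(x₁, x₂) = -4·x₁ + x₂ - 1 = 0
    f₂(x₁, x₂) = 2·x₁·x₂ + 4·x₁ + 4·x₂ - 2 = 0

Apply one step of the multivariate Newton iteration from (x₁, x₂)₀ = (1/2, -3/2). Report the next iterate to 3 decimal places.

At (1/2, -3/2): F = (-4.500, -7.500).
Jacobian J = [[-4, 1], [2·x₂ + 4, 2·x₁ + 4]].
At the point, J = [[-4.000, 1.000], [1.000, 5.000]] (det J = -21.000).
Solving J·Δ = −F gives Δ = (-0.714, 1.643).
Then the next iterate is (x₁, x₂)₁ = (-0.214, 0.143).

(-0.214, 0.143)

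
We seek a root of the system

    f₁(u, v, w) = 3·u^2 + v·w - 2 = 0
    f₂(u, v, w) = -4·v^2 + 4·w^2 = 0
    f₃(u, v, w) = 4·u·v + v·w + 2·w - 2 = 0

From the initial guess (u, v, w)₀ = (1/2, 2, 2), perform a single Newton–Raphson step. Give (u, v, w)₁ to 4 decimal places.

(-1.7500, 3.0000, 3.0000)

At (1/2, 2, 2): F = (2.7500, 0.0000, 10.0000).
Jacobian J = [[6·u, w, v], [0, -8·v, 8·w], [4·v, 4·u + w, v + 2]].
At the point, J = [[3.0000, 2.0000, 2.0000], [0.0000, -16.0000, 16.0000], [8.0000, 4.0000, 4.0000]] (det J = 128.0000).
Solving J·Δ = −F gives Δ = (-2.2500, 1.0000, 1.0000).
Then the next iterate is (u, v, w)₁ = (-1.7500, 3.0000, 3.0000).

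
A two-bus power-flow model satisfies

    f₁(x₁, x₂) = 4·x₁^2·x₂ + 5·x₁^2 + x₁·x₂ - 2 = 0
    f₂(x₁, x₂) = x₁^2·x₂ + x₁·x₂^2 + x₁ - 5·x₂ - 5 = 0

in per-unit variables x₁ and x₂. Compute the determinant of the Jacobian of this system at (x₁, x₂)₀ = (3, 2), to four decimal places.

617.0000

J = [[8·x₁·x₂ + 10·x₁ + x₂, 4·x₁^2 + x₁], [2·x₁·x₂ + x₂^2 + 1, x₁^2 + 2·x₁·x₂ - 5]].
At the point, J = [[80.0000, 39.0000], [17.0000, 16.0000]].
det J = 617.0000.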